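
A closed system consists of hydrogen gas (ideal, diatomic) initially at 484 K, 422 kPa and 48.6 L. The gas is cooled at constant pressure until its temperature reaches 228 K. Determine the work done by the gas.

-10800 J

n = P₁V₁/(RT₁) = 422×48.6/(8.314×484) = 5.10 mol.
Isobaric: P stays 422 kPa; V/T = const ⇒ T₂ = 228 K, V₂ = 22.9 L.
W = PΔV = 422×(22.9−48.6) kPa·L = -10800 J.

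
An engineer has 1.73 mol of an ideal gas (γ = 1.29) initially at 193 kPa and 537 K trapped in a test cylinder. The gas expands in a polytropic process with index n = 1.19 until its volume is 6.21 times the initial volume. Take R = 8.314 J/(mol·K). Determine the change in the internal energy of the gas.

-7810 J

V₁ = nRT₁/P₁ = 1.73×8.314×537/193 = 40.0 L.
Polytropic n=1.19: T₂ = T₁(V₁/V₂)^(n−1) = 537×(0.161)^0.19 = 380 K; P₂ = P₁(V₁/V₂)^n = 22.0 kPa.
For an ideal gas ΔU = nCvΔT with Cv = R/(γ−1) = 28.7 J/(mol·K).
ΔU = 1.73×28.7×(380−537) = -7810 J.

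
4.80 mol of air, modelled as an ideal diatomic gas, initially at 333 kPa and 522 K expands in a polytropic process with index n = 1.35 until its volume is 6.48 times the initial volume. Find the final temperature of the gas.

271 K

V₁ = nRT₁/P₁ = 4.80×8.314×522/333 = 62.6 L.
Polytropic n=1.35: T₂ = T₁(V₁/V₂)^(n−1) = 522×(0.154)^0.35 = 271 K; P₂ = P₁(V₁/V₂)^n = 26.7 kPa.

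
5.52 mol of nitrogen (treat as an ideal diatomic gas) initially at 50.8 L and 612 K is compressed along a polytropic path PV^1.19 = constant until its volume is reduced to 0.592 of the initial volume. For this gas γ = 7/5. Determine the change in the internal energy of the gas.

7350 J

P₁ = nRT₁/V₁ = 5.52×8.314×612/50.8 = 553 kPa.
Polytropic n=1.19: T₂ = T₁(V₁/V₂)^(n−1) = 612×(1.69)^0.19 = 676 K; P₂ = P₁(V₁/V₂)^n = 1030 kPa.
For an ideal gas ΔU = nCvΔT with Cv = (5/2)R = 20.8 J/(mol·K).
ΔU = 5.52×20.8×(676−612) = 7350 J.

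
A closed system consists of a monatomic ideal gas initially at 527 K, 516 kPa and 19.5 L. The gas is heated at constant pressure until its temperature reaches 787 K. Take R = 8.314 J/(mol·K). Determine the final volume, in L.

29.1 L

Isobaric: P stays 516 kPa; V/T = const ⇒ T₂ = 787 K, V₂ = 29.1 L.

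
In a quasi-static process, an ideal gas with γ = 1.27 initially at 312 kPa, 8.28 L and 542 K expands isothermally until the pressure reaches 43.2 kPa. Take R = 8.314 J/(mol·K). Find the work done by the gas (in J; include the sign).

n = P₁V₁/(RT₁) = 312×8.28/(8.314×542) = 0.573 mol.
Isothermal: T stays 542 K; PV = const ⇒ V₂ = 59.8 L, P₂ = 43.2 kPa.
W = nRT ln(V₂/V₁) = 0.573×8.314×542×ln(7.22) = 5110 J.

5110 J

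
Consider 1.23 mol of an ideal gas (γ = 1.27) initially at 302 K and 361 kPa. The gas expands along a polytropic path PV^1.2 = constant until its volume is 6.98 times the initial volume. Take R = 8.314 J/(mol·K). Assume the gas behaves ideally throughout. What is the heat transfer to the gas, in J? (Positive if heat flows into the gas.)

1290 J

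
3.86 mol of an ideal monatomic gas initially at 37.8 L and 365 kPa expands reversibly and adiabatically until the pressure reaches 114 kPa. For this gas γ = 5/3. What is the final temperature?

270 K

T₁ = P₁V₁/(nR) = 365×37.8/(3.86×8.314) = 430 K.
Adiabatic: T₂/T₁ = (P₂/P₁)^((γ−1)/γ) ⇒ T₂ = 430×(0.312)^0.400 = 270 K; V₂ = 76.0 L.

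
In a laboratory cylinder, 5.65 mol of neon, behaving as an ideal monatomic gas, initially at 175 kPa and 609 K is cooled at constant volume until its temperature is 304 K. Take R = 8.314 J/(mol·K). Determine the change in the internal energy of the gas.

-21500 J

V₁ = nRT₁/P₁ = 5.65×8.314×609/175 = 163 L.
Isochoric: V stays 163 L; P/T = const ⇒ T₂ = 304 K, P₂ = 87.4 kPa.
For an ideal gas ΔU = nCvΔT with Cv = (3/2)R = 12.5 J/(mol·K).
ΔU = 5.65×12.5×(304−609) = -21500 J.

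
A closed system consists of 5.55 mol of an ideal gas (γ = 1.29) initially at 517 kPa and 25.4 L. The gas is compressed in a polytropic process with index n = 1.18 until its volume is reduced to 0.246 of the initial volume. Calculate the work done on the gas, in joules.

T₁ = P₁V₁/(nR) = 517×25.4/(5.55×8.314) = 285 K.
Polytropic n=1.18: T₂ = T₁(V₁/V₂)^(n−1) = 285×(4.07)^0.18 = 366 K; P₂ = P₁(V₁/V₂)^n = 2710 kPa.
W = (P₁V₁−P₂V₂)/(n−1) = (517×25.4−2710×6.25)/0.18 = -20900 J.
Work done on the gas = −W_by = 20900 J.

20900 J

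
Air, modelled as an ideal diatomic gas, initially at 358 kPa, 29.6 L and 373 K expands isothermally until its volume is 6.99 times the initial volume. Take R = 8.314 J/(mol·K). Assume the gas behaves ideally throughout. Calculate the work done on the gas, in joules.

n = P₁V₁/(RT₁) = 358×29.6/(8.314×373) = 3.42 mol.
Isothermal: T stays 373 K; PV = const ⇒ V₂ = 207 L, P₂ = 51.2 kPa.
W = nRT ln(V₂/V₁) = 3.42×8.314×373×ln(6.99) = 20600 J.
Work done on the gas = −W_by = -20600 J.

-20600 J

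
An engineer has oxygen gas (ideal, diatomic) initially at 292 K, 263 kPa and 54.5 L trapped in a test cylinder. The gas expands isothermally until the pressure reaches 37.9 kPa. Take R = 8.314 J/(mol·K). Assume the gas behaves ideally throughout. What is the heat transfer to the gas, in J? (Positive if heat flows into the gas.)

27800 J

n = P₁V₁/(RT₁) = 263×54.5/(8.314×292) = 5.90 mol.
Isothermal: T stays 292 K; PV = const ⇒ V₂ = 378 L, P₂ = 37.9 kPa.
ΔU = 0 (ideal gas, T constant).
W = nRT ln(V₂/V₁) = 5.90×8.314×292×ln(6.94) = 27800 J.
Q = ΔU + W = 27800 J.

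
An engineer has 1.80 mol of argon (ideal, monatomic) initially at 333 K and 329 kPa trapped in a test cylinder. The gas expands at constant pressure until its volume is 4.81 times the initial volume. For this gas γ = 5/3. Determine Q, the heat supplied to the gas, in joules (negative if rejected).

V₁ = nRT₁/P₁ = 1.80×8.314×333/329 = 15.1 L.
Isobaric: P stays 329 kPa; V/T = const ⇒ T₂ = 1600 K, V₂ = 72.9 L.
W = PΔV = 329×(72.9−15.1) kPa·L = 19000 J.
ΔU = nCvΔT = 1.80×12.5×(1600−333) = 28500 J.
Q = ΔU + W = nCpΔT = 47500 J.

47500 J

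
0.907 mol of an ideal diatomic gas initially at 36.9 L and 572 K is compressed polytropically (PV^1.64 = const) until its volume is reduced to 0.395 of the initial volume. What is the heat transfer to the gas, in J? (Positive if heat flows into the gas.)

3280 J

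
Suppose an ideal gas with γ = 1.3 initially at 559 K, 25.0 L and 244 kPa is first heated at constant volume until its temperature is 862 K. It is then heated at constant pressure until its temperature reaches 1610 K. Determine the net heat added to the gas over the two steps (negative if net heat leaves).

n = P₁V₁/(RT₁) = 244×25.0/(8.314×559) = 1.31 mol.
Step 1 — Isochoric: V stays 25.0 L; P/T = const ⇒ T₂ = 862 K, P₂ = 376 kPa.
W = 0 (no volume change).
ΔU = nCvΔT = 1.31×27.7×(862−559) = 11000 J.
Q = ΔU = 11000 J.
State after step 1: P = 376 kPa, V = 25.0 L, T = 862 K.
Step 2 — Isobaric: P stays 376 kPa; V/T = const ⇒ T₂ = 1610 K, V₂ = 46.7 L.
W = PΔV = 376×(46.7−25.0) kPa·L = 8160 J.
ΔU = nCvΔT = 1.31×27.7×(1610−862) = 27200 J.
Q = ΔU + W = nCpΔT = 35400 J.
Net over both steps: W = 8160 J, Q = 46400 J, ΔU = 38200 J.

46400 J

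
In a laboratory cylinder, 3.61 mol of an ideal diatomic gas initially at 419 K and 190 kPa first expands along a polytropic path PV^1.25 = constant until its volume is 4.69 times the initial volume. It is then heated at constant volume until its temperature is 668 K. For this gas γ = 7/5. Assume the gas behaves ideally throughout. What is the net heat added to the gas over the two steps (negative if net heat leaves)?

34800 J

V₁ = nRT₁/P₁ = 3.61×8.314×419/190 = 66.2 L.
Step 1 — Polytropic n=1.25: T₂ = T₁(V₁/V₂)^(n−1) = 419×(0.213)^0.25 = 285 K; P₂ = P₁(V₁/V₂)^n = 27.5 kPa.
W = (P₁V₁−P₂V₂)/(n−1) = (190×66.2−27.5×310)/0.25 = 16100 J.
ΔU = nCvΔT = 3.61×20.8×(285−419) = -10100 J.
Q = ΔU + W = 6050 J.
State after step 1: P = 27.5 kPa, V = 310 L, T = 285 K.
Step 2 — Isochoric: V stays 310 L; P/T = const ⇒ T₂ = 668 K, P₂ = 64.6 kPa.
W = 0 (no volume change).
ΔU = nCvΔT = 3.61×20.8×(668−285) = 28800 J.
Q = ΔU = 28800 J.
Net over both steps: W = 16100 J, Q = 34800 J, ΔU = 18700 J.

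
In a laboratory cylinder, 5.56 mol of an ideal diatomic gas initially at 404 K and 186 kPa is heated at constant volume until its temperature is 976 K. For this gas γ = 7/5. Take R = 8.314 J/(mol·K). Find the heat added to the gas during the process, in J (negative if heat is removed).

66100 J

V₁ = nRT₁/P₁ = 5.56×8.314×404/186 = 100 L.
Isochoric: V stays 100 L; P/T = const ⇒ T₂ = 976 K, P₂ = 449 kPa.
W = 0 (no volume change).
ΔU = nCvΔT = 5.56×20.8×(976−404) = 66100 J.
Q = ΔU = 66100 J.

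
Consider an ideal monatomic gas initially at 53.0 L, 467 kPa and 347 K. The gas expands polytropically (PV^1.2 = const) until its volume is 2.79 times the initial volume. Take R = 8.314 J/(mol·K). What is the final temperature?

283 K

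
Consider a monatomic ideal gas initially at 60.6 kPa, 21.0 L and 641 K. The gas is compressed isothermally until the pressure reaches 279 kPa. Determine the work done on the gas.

1940 J

n = P₁V₁/(RT₁) = 60.6×21.0/(8.314×641) = 0.239 mol.
Isothermal: T stays 641 K; PV = const ⇒ V₂ = 4.56 L, P₂ = 279 kPa.
W = nRT ln(V₂/V₁) = 0.239×8.314×641×ln(0.217) = -1940 J.
Work done on the gas = −W_by = 1940 J.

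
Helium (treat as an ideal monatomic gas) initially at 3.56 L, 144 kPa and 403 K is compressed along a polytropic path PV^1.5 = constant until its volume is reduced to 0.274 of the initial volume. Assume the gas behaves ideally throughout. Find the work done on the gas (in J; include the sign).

n = P₁V₁/(RT₁) = 144×3.56/(8.314×403) = 0.153 mol.
Polytropic n=1.5: T₂ = T₁(V₁/V₂)^(n−1) = 403×(3.65)^0.50 = 770 K; P₂ = P₁(V₁/V₂)^n = 1000 kPa.
W = (P₁V₁−P₂V₂)/(n−1) = (144×3.56−1000×0.975)/0.50 = -933 J.
Work done on the gas = −W_by = 933 J.

933 J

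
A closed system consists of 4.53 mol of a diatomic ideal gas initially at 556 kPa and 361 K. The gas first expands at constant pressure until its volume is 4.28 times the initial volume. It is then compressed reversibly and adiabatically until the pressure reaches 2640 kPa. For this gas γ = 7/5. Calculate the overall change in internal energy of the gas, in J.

193000 J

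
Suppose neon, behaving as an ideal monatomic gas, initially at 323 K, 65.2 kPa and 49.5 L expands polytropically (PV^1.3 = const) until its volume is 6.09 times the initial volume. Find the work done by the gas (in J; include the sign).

n = P₁V₁/(RT₁) = 65.2×49.5/(8.314×323) = 1.20 mol.
Polytropic n=1.3: T₂ = T₁(V₁/V₂)^(n−1) = 323×(0.164)^0.30 = 188 K; P₂ = P₁(V₁/V₂)^n = 6.23 kPa.
W = (P₁V₁−P₂V₂)/(n−1) = (65.2×49.5−6.23×301)/0.30 = 4500 J.

4500 J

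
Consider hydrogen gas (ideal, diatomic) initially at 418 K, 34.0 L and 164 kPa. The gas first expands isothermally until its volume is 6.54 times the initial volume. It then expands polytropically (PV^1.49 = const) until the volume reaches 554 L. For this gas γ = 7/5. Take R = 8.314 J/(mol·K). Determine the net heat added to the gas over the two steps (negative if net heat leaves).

n = P₁V₁/(RT₁) = 164×34.0/(8.314×418) = 1.60 mol.
Step 1 — Isothermal: T stays 418 K; PV = const ⇒ V₂ = 222 L, P₂ = 25.1 kPa.
ΔU = 0 (ideal gas, T constant).
W = nRT ln(V₂/V₁) = 1.60×8.314×418×ln(6.54) = 10500 J.
Q = ΔU + W = 10500 J.
State after step 1: P = 25.1 kPa, V = 222 L, T = 418 K.
Step 2 — Polytropic n=1.49: T₂ = T₁(V₁/V₂)^(n−1) = 418×(0.401)^0.49 = 267 K; P₂ = P₁(V₁/V₂)^n = 6.44 kPa.
W = (P₁V₁−P₂V₂)/(n−1) = (25.1×222−6.44×554)/0.49 = 4100 J.
ΔU = nCvΔT = 1.60×20.8×(267−418) = -5030 J.
Q = ΔU + W = -923 J.
Net over both steps: W = 14600 J, Q = 9550 J, ΔU = -5030 J.

9550 J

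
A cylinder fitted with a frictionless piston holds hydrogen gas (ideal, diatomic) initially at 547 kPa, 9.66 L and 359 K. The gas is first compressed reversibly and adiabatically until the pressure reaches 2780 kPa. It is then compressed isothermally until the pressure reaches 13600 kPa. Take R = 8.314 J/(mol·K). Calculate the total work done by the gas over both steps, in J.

-21200 J

n = P₁V₁/(RT₁) = 547×9.66/(8.314×359) = 1.77 mol.
Step 1 — Adiabatic: T₂/T₁ = (P₂/P₁)^((γ−1)/γ) ⇒ T₂ = 359×(5.08)^0.286 = 571 K; V₂ = 3.02 L.
ΔU = nCvΔT = 1.77×20.8×(571−359) = 7810 J.
Q = 0 for an adiabatic process, so W = −ΔU = -7810 J.
State after step 1: P = 2780 kPa, V = 3.02 L, T = 571 K.
Step 2 — Isothermal: T stays 571 K; PV = const ⇒ V₂ = 0.618 L, P₂ = 13600 kPa.
ΔU = 0 (ideal gas, T constant).
W = nRT ln(V₂/V₁) = 1.77×8.314×571×ln(0.204) = -13300 J.
Q = ΔU + W = -13300 J.
Net over both steps: W = -21200 J, Q = -13300 J, ΔU = 7810 J.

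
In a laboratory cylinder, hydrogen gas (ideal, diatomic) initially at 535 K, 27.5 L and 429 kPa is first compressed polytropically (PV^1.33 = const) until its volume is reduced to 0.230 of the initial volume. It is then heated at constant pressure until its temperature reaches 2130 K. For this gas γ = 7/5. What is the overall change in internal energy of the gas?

87900 J

n = P₁V₁/(RT₁) = 429×27.5/(8.314×535) = 2.65 mol.
Step 1 — Polytropic n=1.33: T₂ = T₁(V₁/V₂)^(n−1) = 535×(4.35)^0.33 = 869 K; P₂ = P₁(V₁/V₂)^n = 3030 kPa.
W = (P₁V₁−P₂V₂)/(n−1) = (429×27.5−3030×6.33)/0.33 = -22300 J.
ΔU = nCvΔT = 2.65×20.8×(869−535) = 18400 J.
Q = ΔU + W = -3900 J.
State after step 1: P = 3030 kPa, V = 6.33 L, T = 869 K.
Step 2 — Isobaric: P stays 3030 kPa; V/T = const ⇒ T₂ = 2130 K, V₂ = 15.5 L.
W = PΔV = 3030×(15.5−6.33) kPa·L = 27800 J.
ΔU = nCvΔT = 2.65×20.8×(2130−869) = 69500 J.
Q = ΔU + W = nCpΔT = 97300 J.
Net over both steps: W = 5490 J, Q = 93400 J, ΔU = 87900 J.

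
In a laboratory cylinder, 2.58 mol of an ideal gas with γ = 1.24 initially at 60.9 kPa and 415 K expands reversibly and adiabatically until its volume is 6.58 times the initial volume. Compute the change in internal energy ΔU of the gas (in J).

-13500 J

V₁ = nRT₁/P₁ = 2.58×8.314×415/60.9 = 146 L.
Adiabatic: TV^(γ−1) = const ⇒ T₂ = 415×(0.152)^0.240 = 264 K; PV^γ = const ⇒ P₂ = 5.89 kPa.
For an ideal gas ΔU = nCvΔT with Cv = R/(γ−1) = 34.6 J/(mol·K).
ΔU = 2.58×34.6×(264−415) = -13500 J.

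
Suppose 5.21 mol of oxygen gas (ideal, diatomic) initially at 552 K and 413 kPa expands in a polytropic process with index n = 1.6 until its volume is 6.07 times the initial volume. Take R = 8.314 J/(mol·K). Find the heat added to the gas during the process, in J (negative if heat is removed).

-13200 J

V₁ = nRT₁/P₁ = 5.21×8.314×552/413 = 57.9 L.
Polytropic n=1.6: T₂ = T₁(V₁/V₂)^(n−1) = 552×(0.165)^0.60 = 187 K; P₂ = P₁(V₁/V₂)^n = 23.1 kPa.
W = (P₁V₁−P₂V₂)/(n−1) = (413×57.9−23.1×351)/0.60 = 26300 J.
ΔU = nCvΔT = 5.21×20.8×(187−552) = -39500 J.
Q = ΔU + W = -13200 J.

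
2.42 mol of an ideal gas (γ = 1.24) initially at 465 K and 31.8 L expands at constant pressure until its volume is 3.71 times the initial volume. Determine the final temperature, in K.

P₁ = nRT₁/V₁ = 2.42×8.314×465/31.8 = 294 kPa.
Isobaric: P stays 294 kPa; V/T = const ⇒ T₂ = 1730 K, V₂ = 118 L.

1730 K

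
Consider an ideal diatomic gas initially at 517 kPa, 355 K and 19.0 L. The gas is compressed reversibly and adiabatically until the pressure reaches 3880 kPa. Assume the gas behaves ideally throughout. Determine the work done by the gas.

n = P₁V₁/(RT₁) = 517×19.0/(8.314×355) = 3.33 mol.
Adiabatic: T₂/T₁ = (P₂/P₁)^((γ−1)/γ) ⇒ T₂ = 355×(7.50)^0.286 = 631 K; V₂ = 4.50 L.
ΔU = nCvΔT = 3.33×20.8×(631−355) = 19100 J.
Q = 0 for an adiabatic process, so W = −ΔU = -19100 J.

-19100 J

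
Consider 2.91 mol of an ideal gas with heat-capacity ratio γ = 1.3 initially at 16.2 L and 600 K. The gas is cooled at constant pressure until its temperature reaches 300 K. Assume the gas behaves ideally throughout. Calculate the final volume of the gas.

P₁ = nRT₁/V₁ = 2.91×8.314×600/16.2 = 896 kPa.
Isobaric: P stays 896 kPa; V/T = const ⇒ T₂ = 300 K, V₂ = 8.10 L.

8.10 L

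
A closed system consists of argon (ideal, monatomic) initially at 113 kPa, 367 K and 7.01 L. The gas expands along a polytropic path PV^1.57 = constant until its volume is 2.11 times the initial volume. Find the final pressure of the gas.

35.0 kPa

Polytropic n=1.57: T₂ = T₁(V₁/V₂)^(n−1) = 367×(0.474)^0.57 = 240 K; P₂ = P₁(V₁/V₂)^n = 35.0 kPa.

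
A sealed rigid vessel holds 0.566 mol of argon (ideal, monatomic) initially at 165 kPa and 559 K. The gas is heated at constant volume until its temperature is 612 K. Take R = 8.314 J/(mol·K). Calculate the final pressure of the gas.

V₁ = nRT₁/P₁ = 0.566×8.314×559/165 = 15.9 L.
Isochoric: V stays 15.9 L; P/T = const ⇒ T₂ = 612 K, P₂ = 181 kPa.

181 kPa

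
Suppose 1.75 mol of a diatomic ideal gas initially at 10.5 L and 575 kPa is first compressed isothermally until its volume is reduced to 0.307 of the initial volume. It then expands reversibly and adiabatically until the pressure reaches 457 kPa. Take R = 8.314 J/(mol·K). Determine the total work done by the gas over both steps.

-2120 J

T₁ = P₁V₁/(nR) = 575×10.5/(1.75×8.314) = 415 K.
Step 1 — Isothermal: T stays 415 K; PV = const ⇒ V₂ = 3.22 L, P₂ = 1870 kPa.
ΔU = 0 (ideal gas, T constant).
W = nRT ln(V₂/V₁) = 1.75×8.314×415×ln(0.307) = -7130 J.
Q = ΔU + W = -7130 J.
State after step 1: P = 1870 kPa, V = 3.22 L, T = 415 K.
Step 2 — Adiabatic: T₂/T₁ = (P₂/P₁)^((γ−1)/γ) ⇒ T₂ = 415×(0.244)^0.286 = 277 K; V₂ = 8.83 L.
ΔU = nCvΔT = 1.75×20.8×(277−415) = -5010 J.
Q = 0 for an adiabatic process, so W = −ΔU = 5010 J.
Net over both steps: W = -2120 J, Q = -7130 J, ΔU = -5010 J.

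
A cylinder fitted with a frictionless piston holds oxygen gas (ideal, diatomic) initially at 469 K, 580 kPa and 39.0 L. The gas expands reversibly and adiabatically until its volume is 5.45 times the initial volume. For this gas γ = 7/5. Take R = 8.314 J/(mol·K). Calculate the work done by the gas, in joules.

27900 J

n = P₁V₁/(RT₁) = 580×39.0/(8.314×469) = 5.80 mol.
Adiabatic: TV^(γ−1) = const ⇒ T₂ = 469×(0.183)^0.400 = 238 K; PV^γ = const ⇒ P₂ = 54.0 kPa.
ΔU = nCvΔT = 5.80×20.8×(238−469) = -27900 J.
Q = 0 for an adiabatic process, so W = −ΔU = 27900 J.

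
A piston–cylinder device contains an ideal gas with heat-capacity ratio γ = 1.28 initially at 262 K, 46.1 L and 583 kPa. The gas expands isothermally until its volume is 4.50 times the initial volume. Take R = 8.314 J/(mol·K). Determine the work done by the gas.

40400 J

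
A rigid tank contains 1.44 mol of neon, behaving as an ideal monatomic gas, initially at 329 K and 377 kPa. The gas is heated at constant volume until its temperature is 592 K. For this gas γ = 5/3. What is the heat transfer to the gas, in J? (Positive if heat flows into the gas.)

4720 J

V₁ = nRT₁/P₁ = 1.44×8.314×329/377 = 10.4 L.
Isochoric: V stays 10.4 L; P/T = const ⇒ T₂ = 592 K, P₂ = 678 kPa.
W = 0 (no volume change).
ΔU = nCvΔT = 1.44×12.5×(592−329) = 4720 J.
Q = ΔU = 4720 J.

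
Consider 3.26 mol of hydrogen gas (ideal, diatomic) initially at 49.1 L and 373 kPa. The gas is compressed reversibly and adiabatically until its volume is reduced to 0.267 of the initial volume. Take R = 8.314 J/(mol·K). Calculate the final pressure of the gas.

2370 kPa

T₁ = P₁V₁/(nR) = 373×49.1/(3.26×8.314) = 676 K.
Adiabatic: TV^(γ−1) = const ⇒ T₂ = 676×(3.75)^0.400 = 1150 K; PV^γ = const ⇒ P₂ = 2370 kPa.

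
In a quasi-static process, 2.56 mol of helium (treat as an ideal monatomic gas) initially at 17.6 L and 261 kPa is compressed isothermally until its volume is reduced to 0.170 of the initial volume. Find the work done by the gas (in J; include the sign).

-8140 J

T₁ = P₁V₁/(nR) = 261×17.6/(2.56×8.314) = 216 K.
Isothermal: T stays 216 K; PV = const ⇒ V₂ = 2.99 L, P₂ = 1540 kPa.
W = nRT ln(V₂/V₁) = 2.56×8.314×216×ln(0.170) = -8140 J.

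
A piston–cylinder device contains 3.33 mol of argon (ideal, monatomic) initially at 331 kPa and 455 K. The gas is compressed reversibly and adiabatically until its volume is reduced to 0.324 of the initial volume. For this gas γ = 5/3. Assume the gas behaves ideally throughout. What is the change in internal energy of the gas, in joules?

21200 J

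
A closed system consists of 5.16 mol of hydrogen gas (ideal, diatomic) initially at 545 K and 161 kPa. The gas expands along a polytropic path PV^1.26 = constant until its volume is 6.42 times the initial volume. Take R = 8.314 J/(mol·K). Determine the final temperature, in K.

336 K

V₁ = nRT₁/P₁ = 5.16×8.314×545/161 = 145 L.
Polytropic n=1.26: T₂ = T₁(V₁/V₂)^(n−1) = 545×(0.156)^0.26 = 336 K; P₂ = P₁(V₁/V₂)^n = 15.5 kPa.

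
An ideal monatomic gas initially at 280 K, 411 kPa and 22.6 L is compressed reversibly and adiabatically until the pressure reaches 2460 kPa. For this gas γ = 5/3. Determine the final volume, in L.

7.72 L

Adiabatic: T₂/T₁ = (P₂/P₁)^((γ−1)/γ) ⇒ T₂ = 280×(5.99)^0.400 = 573 K; V₂ = 7.72 L.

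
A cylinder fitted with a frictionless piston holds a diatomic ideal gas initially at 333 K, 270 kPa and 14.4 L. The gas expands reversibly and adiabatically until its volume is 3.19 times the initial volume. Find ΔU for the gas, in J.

-3610 J

n = P₁V₁/(RT₁) = 270×14.4/(8.314×333) = 1.40 mol.
Adiabatic: TV^(γ−1) = const ⇒ T₂ = 333×(0.313)^0.400 = 209 K; PV^γ = const ⇒ P₂ = 53.2 kPa.
For an ideal gas ΔU = nCvΔT with Cv = (5/2)R = 20.8 J/(mol·K).
ΔU = 1.40×20.8×(209−333) = -3610 J.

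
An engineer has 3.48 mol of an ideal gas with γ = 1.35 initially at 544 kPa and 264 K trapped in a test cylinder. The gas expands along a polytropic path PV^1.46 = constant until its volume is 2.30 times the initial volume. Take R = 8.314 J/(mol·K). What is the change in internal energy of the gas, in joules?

-6950 J

V₁ = nRT₁/P₁ = 3.48×8.314×264/544 = 14.0 L.
Polytropic n=1.46: T₂ = T₁(V₁/V₂)^(n−1) = 264×(0.435)^0.46 = 180 K; P₂ = P₁(V₁/V₂)^n = 161 kPa.
For an ideal gas ΔU = nCvΔT with Cv = R/(γ−1) = 23.8 J/(mol·K).
ΔU = 3.48×23.8×(180−264) = -6950 J.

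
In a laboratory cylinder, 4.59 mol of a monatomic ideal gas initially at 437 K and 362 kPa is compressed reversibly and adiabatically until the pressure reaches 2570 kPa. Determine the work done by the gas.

-29800 J

V₁ = nRT₁/P₁ = 4.59×8.314×437/362 = 46.1 L.
Adiabatic: T₂/T₁ = (P₂/P₁)^((γ−1)/γ) ⇒ T₂ = 437×(7.10)^0.400 = 957 K; V₂ = 14.2 L.
ΔU = nCvΔT = 4.59×12.5×(957−437) = 29800 J.
Q = 0 for an adiabatic process, so W = −ΔU = -29800 J.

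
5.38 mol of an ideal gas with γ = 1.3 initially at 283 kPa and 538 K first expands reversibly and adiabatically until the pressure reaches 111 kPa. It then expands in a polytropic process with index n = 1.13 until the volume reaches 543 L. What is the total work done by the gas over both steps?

36000 J

V₁ = nRT₁/P₁ = 5.38×8.314×538/283 = 85.0 L.
Step 1 — Adiabatic: T₂/T₁ = (P₂/P₁)^((γ−1)/γ) ⇒ T₂ = 538×(0.392)^0.231 = 433 K; V₂ = 175 L.
ΔU = nCvΔT = 5.38×27.7×(433−538) = -15600 J.
Q = 0 for an adiabatic process, so W = −ΔU = 15600 J.
State after step 1: P = 111 kPa, V = 175 L, T = 433 K.
Step 2 — Polytropic n=1.13: T₂ = T₁(V₁/V₂)^(n−1) = 433×(0.322)^0.13 = 374 K; P₂ = P₁(V₁/V₂)^n = 30.8 kPa.
W = (P₁V₁−P₂V₂)/(n−1) = (111×175−30.8×543)/0.13 = 20400 J.
ΔU = nCvΔT = 5.38×27.7×(374−433) = -8860 J.
Q = ΔU + W = 11600 J.
Net over both steps: W = 36000 J, Q = 11600 J, ΔU = -24400 J.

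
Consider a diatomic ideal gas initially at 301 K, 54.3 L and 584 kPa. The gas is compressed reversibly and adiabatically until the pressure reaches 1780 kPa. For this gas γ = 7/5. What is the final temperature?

Adiabatic: T₂/T₁ = (P₂/P₁)^((γ−1)/γ) ⇒ T₂ = 301×(3.05)^0.286 = 414 K; V₂ = 24.5 L.

414 K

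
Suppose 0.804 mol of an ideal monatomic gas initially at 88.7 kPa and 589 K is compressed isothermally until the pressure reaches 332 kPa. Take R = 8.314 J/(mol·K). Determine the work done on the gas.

V₁ = nRT₁/P₁ = 0.804×8.314×589/88.7 = 44.4 L.
Isothermal: T stays 589 K; PV = const ⇒ V₂ = 11.9 L, P₂ = 332 kPa.
W = nRT ln(V₂/V₁) = 0.804×8.314×589×ln(0.267) = -5200 J.
Work done on the gas = −W_by = 5200 J.

5200 J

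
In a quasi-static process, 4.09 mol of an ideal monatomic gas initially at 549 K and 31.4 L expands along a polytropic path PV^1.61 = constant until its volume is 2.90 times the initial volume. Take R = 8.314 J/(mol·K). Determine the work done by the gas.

14600 J

P₁ = nRT₁/V₁ = 4.09×8.314×549/31.4 = 595 kPa.
Polytropic n=1.61: T₂ = T₁(V₁/V₂)^(n−1) = 549×(0.345)^0.61 = 287 K; P₂ = P₁(V₁/V₂)^n = 107 kPa.
W = (P₁V₁−P₂V₂)/(n−1) = (595×31.4−107×91.1)/0.61 = 14600 J.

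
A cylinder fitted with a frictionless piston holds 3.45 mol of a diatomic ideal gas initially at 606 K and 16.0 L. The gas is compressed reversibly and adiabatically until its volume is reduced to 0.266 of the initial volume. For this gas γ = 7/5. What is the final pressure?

P₁ = nRT₁/V₁ = 3.45×8.314×606/16.0 = 1090 kPa.
Adiabatic: TV^(γ−1) = const ⇒ T₂ = 606×(3.76)^0.400 = 1030 K; PV^γ = const ⇒ P₂ = 6940 kPa.

6940 kPa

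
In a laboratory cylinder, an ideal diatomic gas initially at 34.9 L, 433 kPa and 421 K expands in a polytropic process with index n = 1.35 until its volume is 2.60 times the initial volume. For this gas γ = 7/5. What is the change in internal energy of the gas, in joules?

n = P₁V₁/(RT₁) = 433×34.9/(8.314×421) = 4.32 mol.
Polytropic n=1.35: T₂ = T₁(V₁/V₂)^(n−1) = 421×(0.385)^0.35 = 301 K; P₂ = P₁(V₁/V₂)^n = 119 kPa.
For an ideal gas ΔU = nCvΔT with Cv = (5/2)R = 20.8 J/(mol·K).
ΔU = 4.32×20.8×(301−421) = -10700 J.

-10700 J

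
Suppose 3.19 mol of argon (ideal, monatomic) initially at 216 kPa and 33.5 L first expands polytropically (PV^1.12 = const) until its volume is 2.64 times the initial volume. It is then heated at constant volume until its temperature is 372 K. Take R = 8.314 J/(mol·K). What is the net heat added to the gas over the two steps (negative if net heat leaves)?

10600 J

T₁ = P₁V₁/(nR) = 216×33.5/(3.19×8.314) = 273 K.
Step 1 — Polytropic n=1.12: T₂ = T₁(V₁/V₂)^(n−1) = 273×(0.379)^0.12 = 243 K; P₂ = P₁(V₁/V₂)^n = 72.8 kPa.
W = (P₁V₁−P₂V₂)/(n−1) = (216×33.5−72.8×88.4)/0.12 = 6630 J.
ΔU = nCvΔT = 3.19×12.5×(243−273) = -1190 J.
Q = ΔU + W = 5440 J.
State after step 1: P = 72.8 kPa, V = 88.4 L, T = 243 K.
Step 2 — Isochoric: V stays 88.4 L; P/T = const ⇒ T₂ = 372 K, P₂ = 112 kPa.
W = 0 (no volume change).
ΔU = nCvΔT = 3.19×12.5×(372−243) = 5140 J.
Q = ΔU = 5140 J.
Net over both steps: W = 6630 J, Q = 10600 J, ΔU = 3950 J.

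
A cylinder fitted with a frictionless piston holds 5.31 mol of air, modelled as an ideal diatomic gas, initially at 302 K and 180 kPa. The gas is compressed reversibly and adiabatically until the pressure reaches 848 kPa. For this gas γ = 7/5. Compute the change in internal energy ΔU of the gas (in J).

18600 J

V₁ = nRT₁/P₁ = 5.31×8.314×302/180 = 74.1 L.
Adiabatic: T₂/T₁ = (P₂/P₁)^((γ−1)/γ) ⇒ T₂ = 302×(4.71)^0.286 = 470 K; V₂ = 24.5 L.
For an ideal gas ΔU = nCvΔT with Cv = (5/2)R = 20.8 J/(mol·K).
ΔU = 5.31×20.8×(470−302) = 18600 J.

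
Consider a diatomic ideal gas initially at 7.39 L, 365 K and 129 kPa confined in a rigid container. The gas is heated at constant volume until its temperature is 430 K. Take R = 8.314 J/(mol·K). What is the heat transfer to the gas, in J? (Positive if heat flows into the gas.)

n = P₁V₁/(RT₁) = 129×7.39/(8.314×365) = 0.314 mol.
Isochoric: V stays 7.39 L; P/T = const ⇒ T₂ = 430 K, P₂ = 152 kPa.
W = 0 (no volume change).
ΔU = nCvΔT = 0.314×20.8×(430−365) = 424 J.
Q = ΔU = 424 J.

424 J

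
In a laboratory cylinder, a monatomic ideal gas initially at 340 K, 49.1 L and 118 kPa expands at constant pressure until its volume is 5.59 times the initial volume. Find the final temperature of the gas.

1900 K

Isobaric: P stays 118 kPa; V/T = const ⇒ T₂ = 1900 K, V₂ = 274 L.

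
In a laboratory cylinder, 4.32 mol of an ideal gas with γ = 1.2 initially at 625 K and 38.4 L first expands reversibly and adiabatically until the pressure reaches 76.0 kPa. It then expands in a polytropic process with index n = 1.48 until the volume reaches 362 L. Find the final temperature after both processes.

P₁ = nRT₁/V₁ = 4.32×8.314×625/38.4 = 585 kPa.
Step 1 — Adiabatic: T₂/T₁ = (P₂/P₁)^((γ−1)/γ) ⇒ T₂ = 625×(0.130)^0.167 = 445 K; V₂ = 210 L.
ΔU = nCvΔT = 4.32×41.6×(445−625) = -32400 J.
Q = 0 for an adiabatic process, so W = −ΔU = 32400 J.
State after step 1: P = 76.0 kPa, V = 210 L, T = 445 K.
Step 2 — Polytropic n=1.48: T₂ = T₁(V₁/V₂)^(n−1) = 445×(0.581)^0.48 = 343 K; P₂ = P₁(V₁/V₂)^n = 34.0 kPa.
W = (P₁V₁−P₂V₂)/(n−1) = (76.0×210−34.0×362)/0.48 = 7640 J.
ΔU = nCvΔT = 4.32×41.6×(343−445) = -18300 J.
Q = ΔU + W = -10700 J.
Net over both steps: W = 40000 J, Q = -10700 J, ΔU = -50700 J.

343 K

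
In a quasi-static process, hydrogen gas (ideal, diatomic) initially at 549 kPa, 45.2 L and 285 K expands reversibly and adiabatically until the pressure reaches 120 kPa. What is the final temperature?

Adiabatic: T₂/T₁ = (P₂/P₁)^((γ−1)/γ) ⇒ T₂ = 285×(0.219)^0.286 = 185 K; V₂ = 134 L.

185 K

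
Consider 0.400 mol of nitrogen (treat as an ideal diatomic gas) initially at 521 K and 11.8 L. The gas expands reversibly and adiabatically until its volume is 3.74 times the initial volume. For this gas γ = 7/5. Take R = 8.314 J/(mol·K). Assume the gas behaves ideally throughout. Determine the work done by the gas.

P₁ = nRT₁/V₁ = 0.400×8.314×521/11.8 = 147 kPa.
Adiabatic: TV^(γ−1) = const ⇒ T₂ = 521×(0.267)^0.400 = 307 K; PV^γ = const ⇒ P₂ = 23.2 kPa.
ΔU = nCvΔT = 0.400×20.8×(307−521) = -1780 J.
Q = 0 for an adiabatic process, so W = −ΔU = 1780 J.

1780 J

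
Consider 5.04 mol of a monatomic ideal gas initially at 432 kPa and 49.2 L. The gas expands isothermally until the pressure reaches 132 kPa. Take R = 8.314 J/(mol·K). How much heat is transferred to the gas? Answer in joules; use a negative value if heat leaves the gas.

T₁ = P₁V₁/(nR) = 432×49.2/(5.04×8.314) = 507 K.
Isothermal: T stays 507 K; PV = const ⇒ V₂ = 161 L, P₂ = 132 kPa.
ΔU = 0 (ideal gas, T constant).
W = nRT ln(V₂/V₁) = 5.04×8.314×507×ln(3.27) = 25200 J.
Q = ΔU + W = 25200 J.

25200 J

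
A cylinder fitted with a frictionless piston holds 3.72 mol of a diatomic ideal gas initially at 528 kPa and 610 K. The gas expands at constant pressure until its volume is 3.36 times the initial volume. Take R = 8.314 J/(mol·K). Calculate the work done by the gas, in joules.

44500 J

V₁ = nRT₁/P₁ = 3.72×8.314×610/528 = 35.7 L.
Isobaric: P stays 528 kPa; V/T = const ⇒ T₂ = 2050 K, V₂ = 120 L.
W = PΔV = 528×(120−35.7) kPa·L = 44500 J.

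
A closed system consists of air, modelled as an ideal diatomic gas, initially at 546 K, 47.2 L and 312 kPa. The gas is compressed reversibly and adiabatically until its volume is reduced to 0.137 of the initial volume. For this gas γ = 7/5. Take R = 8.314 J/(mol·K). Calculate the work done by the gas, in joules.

-44700 J

n = P₁V₁/(RT₁) = 312×47.2/(8.314×546) = 3.24 mol.
Adiabatic: TV^(γ−1) = const ⇒ T₂ = 546×(7.30)^0.400 = 1210 K; PV^γ = const ⇒ P₂ = 5040 kPa.
ΔU = nCvΔT = 3.24×20.8×(1210−546) = 44700 J.
Q = 0 for an adiabatic process, so W = −ΔU = -44700 J.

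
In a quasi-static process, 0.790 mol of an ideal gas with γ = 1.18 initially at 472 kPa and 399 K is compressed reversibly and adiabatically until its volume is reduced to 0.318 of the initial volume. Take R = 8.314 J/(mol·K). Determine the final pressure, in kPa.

1820 kPa

V₁ = nRT₁/P₁ = 0.790×8.314×399/472 = 5.55 L.
Adiabatic: TV^(γ−1) = const ⇒ T₂ = 399×(3.14)^0.180 = 490 K; PV^γ = const ⇒ P₂ = 1820 kPa.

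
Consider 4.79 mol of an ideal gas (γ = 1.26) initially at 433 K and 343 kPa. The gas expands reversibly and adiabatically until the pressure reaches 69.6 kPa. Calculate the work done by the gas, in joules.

18600 J

V₁ = nRT₁/P₁ = 4.79×8.314×433/343 = 50.3 L.
Adiabatic: T₂/T₁ = (P₂/P₁)^((γ−1)/γ) ⇒ T₂ = 433×(0.203)^0.206 = 312 K; V₂ = 178 L.
ΔU = nCvΔT = 4.79×32.0×(312−433) = -18600 J.
Q = 0 for an adiabatic process, so W = −ΔU = 18600 J.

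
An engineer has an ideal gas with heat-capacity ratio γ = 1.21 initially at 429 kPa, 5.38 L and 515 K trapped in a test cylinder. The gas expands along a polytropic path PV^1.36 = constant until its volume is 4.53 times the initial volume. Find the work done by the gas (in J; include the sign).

2690 J

n = P₁V₁/(RT₁) = 429×5.38/(8.314×515) = 0.539 mol.
Polytropic n=1.36: T₂ = T₁(V₁/V₂)^(n−1) = 515×(0.221)^0.36 = 299 K; P₂ = P₁(V₁/V₂)^n = 55.0 kPa.
W = (P₁V₁−P₂V₂)/(n−1) = (429×5.38−55.0×24.4)/0.36 = 2690 J.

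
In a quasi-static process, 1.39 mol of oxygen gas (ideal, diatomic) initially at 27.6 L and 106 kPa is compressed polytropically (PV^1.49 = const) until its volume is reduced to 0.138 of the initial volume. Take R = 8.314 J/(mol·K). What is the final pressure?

2030 kPa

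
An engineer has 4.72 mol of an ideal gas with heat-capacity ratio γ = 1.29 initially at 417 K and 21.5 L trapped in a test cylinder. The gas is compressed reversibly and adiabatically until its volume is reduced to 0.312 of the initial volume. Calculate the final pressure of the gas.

P₁ = nRT₁/V₁ = 4.72×8.314×417/21.5 = 761 kPa.
Adiabatic: TV^(γ−1) = const ⇒ T₂ = 417×(3.21)^0.290 = 585 K; PV^γ = const ⇒ P₂ = 3420 kPa.

3420 kPa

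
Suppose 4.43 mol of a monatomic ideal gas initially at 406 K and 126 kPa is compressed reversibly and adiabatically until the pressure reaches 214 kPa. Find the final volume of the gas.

86.4 L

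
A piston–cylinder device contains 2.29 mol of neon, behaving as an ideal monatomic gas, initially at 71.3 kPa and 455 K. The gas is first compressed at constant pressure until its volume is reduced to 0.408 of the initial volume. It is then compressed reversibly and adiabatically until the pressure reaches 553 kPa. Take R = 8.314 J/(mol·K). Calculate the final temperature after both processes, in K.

V₁ = nRT₁/P₁ = 2.29×8.314×455/71.3 = 121 L.
Step 1 — Isobaric: P stays 71.3 kPa; V/T = const ⇒ T₂ = 186 K, V₂ = 49.6 L.
W = PΔV = 71.3×(49.6−121) kPa·L = -5130 J.
ΔU = nCvΔT = 2.29×12.5×(186−455) = -7690 J.
Q = ΔU + W = nCpΔT = -12800 J.
State after step 1: P = 71.3 kPa, V = 49.6 L, T = 186 K.
Step 2 — Adiabatic: T₂/T₁ = (P₂/P₁)^((γ−1)/γ) ⇒ T₂ = 186×(7.76)^0.400 = 421 K; V₂ = 14.5 L.
ΔU = nCvΔT = 2.29×12.5×(421−186) = 6730 J.
Q = 0 for an adiabatic process, so W = −ΔU = -6730 J.
Net over both steps: W = -11900 J, Q = -12800 J, ΔU = -964 J.

421 K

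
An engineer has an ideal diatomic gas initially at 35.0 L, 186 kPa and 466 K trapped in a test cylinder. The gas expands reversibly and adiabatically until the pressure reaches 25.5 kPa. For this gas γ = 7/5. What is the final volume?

Adiabatic: T₂/T₁ = (P₂/P₁)^((γ−1)/γ) ⇒ T₂ = 466×(0.137)^0.286 = 264 K; V₂ = 145 L.

145 L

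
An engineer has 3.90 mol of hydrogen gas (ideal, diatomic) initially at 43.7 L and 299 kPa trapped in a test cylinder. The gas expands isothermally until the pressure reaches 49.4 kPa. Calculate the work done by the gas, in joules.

23500 J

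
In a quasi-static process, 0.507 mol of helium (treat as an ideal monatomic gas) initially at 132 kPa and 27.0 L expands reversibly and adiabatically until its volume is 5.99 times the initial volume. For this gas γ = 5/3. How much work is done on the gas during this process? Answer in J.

T₁ = P₁V₁/(nR) = 132×27.0/(0.507×8.314) = 846 K.
Adiabatic: TV^(γ−1) = const ⇒ T₂ = 846×(0.167)^0.667 = 256 K; PV^γ = const ⇒ P₂ = 6.68 kPa.
ΔU = nCvΔT = 0.507×12.5×(256−846) = -3730 J.
Q = 0 for an adiabatic process, so W = −ΔU = 3730 J.
Work done on the gas = −W_by = -3730 J.

-3730 J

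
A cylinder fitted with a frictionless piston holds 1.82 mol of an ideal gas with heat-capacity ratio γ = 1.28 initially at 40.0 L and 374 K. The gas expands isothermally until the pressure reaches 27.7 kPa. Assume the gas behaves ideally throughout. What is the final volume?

P₁ = nRT₁/V₁ = 1.82×8.314×374/40.0 = 141 kPa.
Isothermal: T stays 374 K; PV = const ⇒ V₂ = 204 L, P₂ = 27.7 kPa.

204 L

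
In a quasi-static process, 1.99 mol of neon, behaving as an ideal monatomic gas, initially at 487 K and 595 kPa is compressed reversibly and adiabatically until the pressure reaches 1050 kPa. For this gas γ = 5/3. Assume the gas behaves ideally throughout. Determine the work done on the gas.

3080 J

V₁ = nRT₁/P₁ = 1.99×8.314×487/595 = 13.5 L.
Adiabatic: T₂/T₁ = (P₂/P₁)^((γ−1)/γ) ⇒ T₂ = 487×(1.76)^0.400 = 611 K; V₂ = 9.63 L.
ΔU = nCvΔT = 1.99×12.5×(611−487) = 3080 J.
Q = 0 for an adiabatic process, so W = −ΔU = -3080 J.
Work done on the gas = −W_by = 3080 J.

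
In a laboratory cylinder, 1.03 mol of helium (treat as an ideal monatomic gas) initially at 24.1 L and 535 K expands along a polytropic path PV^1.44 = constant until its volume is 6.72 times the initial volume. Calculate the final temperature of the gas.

231 K

P₁ = nRT₁/V₁ = 1.03×8.314×535/24.1 = 190 kPa.
Polytropic n=1.44: T₂ = T₁(V₁/V₂)^(n−1) = 535×(0.149)^0.44 = 231 K; P₂ = P₁(V₁/V₂)^n = 12.2 kPa.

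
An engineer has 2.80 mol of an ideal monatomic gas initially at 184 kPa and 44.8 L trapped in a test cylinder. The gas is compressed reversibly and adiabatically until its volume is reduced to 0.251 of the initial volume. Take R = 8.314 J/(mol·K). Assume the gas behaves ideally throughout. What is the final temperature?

T₁ = P₁V₁/(nR) = 184×44.8/(2.80×8.314) = 354 K.
Adiabatic: TV^(γ−1) = const ⇒ T₂ = 354×(3.98)^0.667 = 890 K; PV^γ = const ⇒ P₂ = 1840 kPa.

890 K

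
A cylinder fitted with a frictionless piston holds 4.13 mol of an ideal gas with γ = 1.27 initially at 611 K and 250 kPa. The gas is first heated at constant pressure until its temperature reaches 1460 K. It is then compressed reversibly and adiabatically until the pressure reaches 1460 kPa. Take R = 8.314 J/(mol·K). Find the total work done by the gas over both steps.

-55400 J

V₁ = nRT₁/P₁ = 4.13×8.314×611/250 = 83.9 L.
Step 1 — Isobaric: P stays 250 kPa; V/T = const ⇒ T₂ = 1460 K, V₂ = 201 L.
W = PΔV = 250×(201−83.9) kPa·L = 29200 J.
ΔU = nCvΔT = 4.13×30.8×(1460−611) = 108000 J.
Q = ΔU + W = nCpΔT = 137000 J.
State after step 1: P = 250 kPa, V = 201 L, T = 1460 K.
Step 2 — Adiabatic: T₂/T₁ = (P₂/P₁)^((γ−1)/γ) ⇒ T₂ = 1460×(5.84)^0.213 = 2120 K; V₂ = 50.0 L.
ΔU = nCvΔT = 4.13×30.8×(2120−1460) = 84500 J.
Q = 0 for an adiabatic process, so W = −ΔU = -84500 J.
Net over both steps: W = -55400 J, Q = 137000 J, ΔU = 192000 J.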